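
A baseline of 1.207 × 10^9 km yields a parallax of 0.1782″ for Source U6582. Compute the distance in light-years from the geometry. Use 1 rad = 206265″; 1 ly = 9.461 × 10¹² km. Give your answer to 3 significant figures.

148 ly

θ = 0.1782″ = 0.1782/206265 = 8.6394 × 10^-7 rad.
d = B/θ = (1.207 × 10^9) / (8.6394 × 10^-7) = 1.3971 × 10^15 km = (1.3971 × 10^15) / (9.461 × 10^12) ly = 147.67 ly.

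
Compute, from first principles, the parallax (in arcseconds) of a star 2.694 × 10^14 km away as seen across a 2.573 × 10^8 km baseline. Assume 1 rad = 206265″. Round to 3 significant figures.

θ ≈ B/d = (2.573 × 10^8) / (2.694 × 10^14) = 9.5509 × 10^-7 rad.
In arcseconds: 9.5509 × 10^-7 × 206265 = 0.197″.

0.197 arcsec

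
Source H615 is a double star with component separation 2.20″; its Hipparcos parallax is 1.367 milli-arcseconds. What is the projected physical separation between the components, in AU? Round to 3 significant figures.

d = 1/p = 1/0.001367″ = 731.53 pc.
At distance d (pc), an angle of θ arcsec spans θ·d AU: s = 2.20 × 731.53 = 1609.4 AU.

1610 AU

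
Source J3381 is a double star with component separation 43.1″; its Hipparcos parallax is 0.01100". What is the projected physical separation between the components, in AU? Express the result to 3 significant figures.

d = 1/p = 1/0.01100″ = 90.909 pc.
At distance d (pc), an angle of θ arcsec spans θ·d AU: s = 43.1 × 90.909 = 3918.2 AU.

3920 AU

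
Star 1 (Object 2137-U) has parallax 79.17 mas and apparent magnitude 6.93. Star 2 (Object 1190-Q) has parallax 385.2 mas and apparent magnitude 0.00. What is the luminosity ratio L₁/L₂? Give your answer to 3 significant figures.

L₁/L₂ = 0.0400

d₁ = 1/p₁ = 1/0.07917″ = 12.631 pc; d₂ = 1/p₂ = 1/0.3852″ = 2.5961 pc.
M₁ = m₁ − 5 log₁₀ d₁ + 5 = 6.93 − 5.5072 + 5 = 6.4228.
M₂ = 0.00 − 2.0716 + 5 = 2.9284.
L₁/L₂ = 10^(0.4(M₂ − M₁)) = 10^(0.4 × (-3.4944)) = 10^(-1.39776) = 0.040017.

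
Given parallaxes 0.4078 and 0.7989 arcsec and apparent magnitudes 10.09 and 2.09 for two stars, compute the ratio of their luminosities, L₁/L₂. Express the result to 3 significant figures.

d₁ = 1/p₁ = 1/0.4078″ = 2.4522 pc; d₂ = 1/p₂ = 1/0.7989″ = 1.2517 pc.
M₁ = m₁ − 5 log₁₀ d₁ + 5 = 10.09 − 1.9478 + 5 = 13.1422.
M₂ = 2.09 − 0.4875 + 5 = 6.6025.
L₁/L₂ = 10^(0.4(M₂ − M₁)) = 10^(0.4 × (-6.5397)) = 10^(-2.61588) = 0.0024217.

L₁/L₂ = 0.00242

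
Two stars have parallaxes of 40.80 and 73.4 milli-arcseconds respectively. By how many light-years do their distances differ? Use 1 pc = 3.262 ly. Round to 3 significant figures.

35.5 ly

d_A = 1/0.04080″ = 24.51 pc; d_B = 1/0.07340″ = 13.624 pc.
|d_B − d_A| = |13.624 − 24.51| = 10.886 pc = 10.886 × 3.262 ly = 35.51 ly.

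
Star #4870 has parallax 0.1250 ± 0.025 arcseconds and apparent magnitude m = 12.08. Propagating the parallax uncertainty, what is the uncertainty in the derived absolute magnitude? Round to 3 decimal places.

σ_M = 0.434 mag

M = m − 5 log₁₀ d + 5 = m + 5 log₁₀ p + 5, so ∂M/∂p = 5/(p ln 10).
σ_M = (5/ln 10) · (σ_p/p) = 2.1715 × 0.025/0.1250 = 2.1715 × 0.2 = 0.4343.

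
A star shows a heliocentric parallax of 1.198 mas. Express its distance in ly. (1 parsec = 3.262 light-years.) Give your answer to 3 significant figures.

p = 1.198 mas = 0.001198 arcsec.
d = 1/p = 1/0.001198 = 834.72 pc.
In light-years: 834.72 × 3.262 = 2722.9 ly.

2720 ly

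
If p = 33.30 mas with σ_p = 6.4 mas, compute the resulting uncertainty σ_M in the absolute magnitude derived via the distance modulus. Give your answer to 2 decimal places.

σ_M = 0.42 mag

M = m − 5 log₁₀ d + 5 = m + 5 log₁₀ p + 5, so ∂M/∂p = 5/(p ln 10).
σ_M = (5/ln 10) · (σ_p/p) = 2.1715 × 6.4/33.30 = 2.1715 × 0.19219 = 0.41734.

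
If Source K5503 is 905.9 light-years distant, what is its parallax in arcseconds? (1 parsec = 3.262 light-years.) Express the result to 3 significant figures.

d = 905.9 ly ÷ 3.262 = 277.71 pc.
p = 1/d = 1/277.71 = 0.0036009 arcsec.

0.00360 arcsec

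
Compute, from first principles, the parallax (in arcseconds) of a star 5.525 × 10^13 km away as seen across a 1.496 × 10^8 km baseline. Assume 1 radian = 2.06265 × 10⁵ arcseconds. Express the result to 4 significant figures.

θ ≈ B/d = (1.496 × 10^8) / (5.525 × 10^13) = 2.7077 × 10^-6 rad.
In arcseconds: 2.7077 × 10^-6 × 206265 = 0.5585″.

0.5585 arcsec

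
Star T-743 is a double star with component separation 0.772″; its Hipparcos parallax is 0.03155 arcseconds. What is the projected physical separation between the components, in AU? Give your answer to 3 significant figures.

d = 1/p = 1/0.03155″ = 31.696 pc.
At distance d (pc), an angle of θ arcsec spans θ·d AU: s = 0.772 × 31.696 = 24.469 AU.

24.5 AU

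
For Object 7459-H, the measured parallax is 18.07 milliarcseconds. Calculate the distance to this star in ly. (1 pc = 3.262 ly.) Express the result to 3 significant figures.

p = 18.07 milliarcseconds = 0.01807 arcsec.
d = 1/p = 1/0.01807 = 55.34 pc.
In light-years: 55.34 × 3.262 = 180.52 ly.

181 ly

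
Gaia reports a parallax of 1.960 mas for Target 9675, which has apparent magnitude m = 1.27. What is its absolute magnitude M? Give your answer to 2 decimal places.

d = 1/p = 1/0.001960″ = 510.2 pc.
m − M = 5 log₁₀(510.2) − 5 = 13.5387 − 5 = 8.5387.
M = m − (m − M) = 1.27 − 8.5387 = -7.27.

M = -7.27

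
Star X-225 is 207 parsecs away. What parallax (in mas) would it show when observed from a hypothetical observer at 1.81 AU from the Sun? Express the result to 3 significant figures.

p (arcsec) = B (AU) / d (pc).
p = 1.81 / 207 = 0.008744 arcsec = 8.744 mas.

8.74 mas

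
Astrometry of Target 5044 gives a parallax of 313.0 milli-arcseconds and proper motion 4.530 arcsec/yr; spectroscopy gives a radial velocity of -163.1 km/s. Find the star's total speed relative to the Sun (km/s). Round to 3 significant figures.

d = 1/p = 1/0.3130″ = 3.1949 pc.
v_t = 4.740 μ d = 4.740 × 4.530 × 3.1949 = 68.602 km/s.
v = √(v_r² + v_t²) = √((-163.1)² + 68.602²) = √31307.8 = 176.94 km/s.

177 km/s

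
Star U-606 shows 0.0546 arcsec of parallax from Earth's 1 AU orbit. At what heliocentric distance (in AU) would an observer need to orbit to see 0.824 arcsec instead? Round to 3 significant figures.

15.1 AU

Parallax scales linearly with baseline: p ∝ B, so B = p_target / p_Earth × 1 AU.
B = 0.824 / 0.0546 = 15.092 AU.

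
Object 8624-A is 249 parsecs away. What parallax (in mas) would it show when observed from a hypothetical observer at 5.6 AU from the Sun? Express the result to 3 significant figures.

p (arcsec) = B (AU) / d (pc).
p = 5.6 / 249 = 0.02249 arcsec = 22.49 mas.

22.5 mas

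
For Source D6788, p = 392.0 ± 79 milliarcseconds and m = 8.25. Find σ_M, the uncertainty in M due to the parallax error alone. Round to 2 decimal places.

σ_M = 0.44 mag

M = m − 5 log₁₀ d + 5 = m + 5 log₁₀ p + 5, so ∂M/∂p = 5/(p ln 10).
σ_M = (5/ln 10) · (σ_p/p) = 2.1715 × 79/392.0 = 2.1715 × 0.20153 = 0.43762.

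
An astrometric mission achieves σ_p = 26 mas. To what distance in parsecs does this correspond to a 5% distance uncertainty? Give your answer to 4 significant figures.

σ_d/d = σ_p/p, so the condition is σ_p/p ≤ 0.05, i.e. p ≥ σ_p/0.05.
p_min = 26/0.05 = 520 mas = 0.52 arcsec.
d_max = 1/p_min = 1/0.52 = 1.9231 pc.

1.923 pc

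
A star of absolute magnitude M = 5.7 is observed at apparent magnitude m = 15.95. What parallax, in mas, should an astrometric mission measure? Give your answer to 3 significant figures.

0.891 mas

m − M = 15.95 − 5.7 = 10.25.
d = 10^((m−M)/5 + 1) = 10^3.050 = 1122 pc.
p = 1/d = 1/1122 = 0.00089127 arcsec = 0.89127 mas.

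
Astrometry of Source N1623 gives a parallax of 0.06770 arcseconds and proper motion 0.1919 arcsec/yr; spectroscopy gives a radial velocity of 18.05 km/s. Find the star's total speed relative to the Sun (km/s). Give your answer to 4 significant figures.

22.50 km/s

d = 1/p = 1/0.06770″ = 14.771 pc.
v_t = 4.740 μ d = 4.740 × 0.1919 × 14.771 = 13.436 km/s.
v = √(v_r² + v_t²) = √(18.05² + 13.436²) = √506.329 = 22.502 km/s.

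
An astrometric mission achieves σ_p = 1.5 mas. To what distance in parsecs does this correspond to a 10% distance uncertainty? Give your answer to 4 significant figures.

σ_d/d = σ_p/p, so the condition is σ_p/p ≤ 0.10, i.e. p ≥ σ_p/0.10.
p_min = 1.5/0.10 = 15 mas = 0.015 arcsec.
d_max = 1/p_min = 1/0.015 = 66.667 pc.

66.67 pc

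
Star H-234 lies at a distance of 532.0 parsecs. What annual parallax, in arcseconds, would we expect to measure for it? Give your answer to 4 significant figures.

p = 1/d = 1/532 = 0.0018797 arcsec.

0.001880 arcsec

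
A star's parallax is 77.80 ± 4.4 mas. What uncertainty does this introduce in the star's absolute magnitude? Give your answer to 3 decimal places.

M = m − 5 log₁₀ d + 5 = m + 5 log₁₀ p + 5, so ∂M/∂p = 5/(p ln 10).
σ_M = (5/ln 10) · (σ_p/p) = 2.1715 × 4.4/77.80 = 2.1715 × 0.056555 = 0.12281.

σ_M = 0.123 mag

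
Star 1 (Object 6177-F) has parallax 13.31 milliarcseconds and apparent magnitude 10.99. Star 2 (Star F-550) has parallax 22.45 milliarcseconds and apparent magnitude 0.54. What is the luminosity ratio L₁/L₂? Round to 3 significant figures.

d₁ = 1/p₁ = 1/0.01331″ = 75.131 pc; d₂ = 1/p₂ = 1/0.02245″ = 44.543 pc.
M₁ = m₁ − 5 log₁₀ d₁ + 5 = 10.99 − 9.3791 + 5 = 6.6109.
M₂ = 0.54 − 8.2439 + 5 = -2.7039.
L₁/L₂ = 10^(0.4(M₂ − M₁)) = 10^(0.4 × (-9.3148)) = 10^(-3.72592) = 0.00018797.

L₁/L₂ = 0.000188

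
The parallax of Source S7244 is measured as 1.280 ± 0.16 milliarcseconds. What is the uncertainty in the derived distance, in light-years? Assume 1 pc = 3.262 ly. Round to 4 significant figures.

318.6 ly

d = 1/p, so σ_d = σ_p / p².
σ_d = 0.000160 / (0.001280)² = 0.000160 / 0.0000016384 = 97.656 pc = 97.656 × 3.262 ly = 318.55 ly.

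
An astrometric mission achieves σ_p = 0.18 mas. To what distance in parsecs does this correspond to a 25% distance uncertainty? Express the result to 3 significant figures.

σ_d/d = σ_p/p, so the condition is σ_p/p ≤ 0.25, i.e. p ≥ σ_p/0.25.
p_min = 0.18/0.25 = 0.72 mas = 0.00072 arcsec.
d_max = 1/p_min = 1/0.00072 = 1388.9 pc.

1390 pc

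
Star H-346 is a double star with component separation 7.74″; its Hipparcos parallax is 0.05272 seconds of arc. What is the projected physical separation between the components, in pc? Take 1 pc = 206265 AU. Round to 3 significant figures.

d = 1/p = 1/0.05272″ = 18.968 pc.
At distance d (pc), an angle of θ arcsec spans θ·d AU: s = 7.74 × 18.968 = 146.81 AU.
= 146.81 / 206265 = 0.00071175 pc.

0.000712 pc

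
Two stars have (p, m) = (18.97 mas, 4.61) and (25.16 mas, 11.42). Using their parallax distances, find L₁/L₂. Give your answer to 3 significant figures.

d₁ = 1/p₁ = 1/0.01897″ = 52.715 pc; d₂ = 1/p₂ = 1/0.02516″ = 39.746 pc.
M₁ = m₁ − 5 log₁₀ d₁ + 5 = 4.61 − 8.6097 + 5 = 1.0003.
M₂ = 11.42 − 7.9965 + 5 = 8.4235.
L₁/L₂ = 10^(0.4(M₂ − M₁)) = 10^(0.4 × 7.4232) = 10^2.96928 = 931.71.

L₁/L₂ = 932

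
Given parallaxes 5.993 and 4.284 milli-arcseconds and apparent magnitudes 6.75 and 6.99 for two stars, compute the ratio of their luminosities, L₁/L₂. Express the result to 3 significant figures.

L₁/L₂ = 0.637

d₁ = 1/p₁ = 1/0.005993″ = 166.86 pc; d₂ = 1/p₂ = 1/0.004284″ = 233.43 pc.
M₁ = m₁ − 5 log₁₀ d₁ + 5 = 6.75 − 11.1118 + 5 = 0.6382.
M₂ = 6.99 − 11.8408 + 5 = 0.1492.
L₁/L₂ = 10^(0.4(M₂ − M₁)) = 10^(0.4 × (-0.4890)) = 10^(-0.19560) = 0.63738.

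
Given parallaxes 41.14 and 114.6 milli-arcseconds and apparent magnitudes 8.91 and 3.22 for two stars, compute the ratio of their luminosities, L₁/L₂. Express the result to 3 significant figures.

d₁ = 1/p₁ = 1/0.04114″ = 24.307 pc; d₂ = 1/p₂ = 1/0.1146″ = 8.726 pc.
M₁ = m₁ − 5 log₁₀ d₁ + 5 = 8.91 − 6.9287 + 5 = 6.9813.
M₂ = 3.22 − 4.7041 + 5 = 3.5159.
L₁/L₂ = 10^(0.4(M₂ − M₁)) = 10^(0.4 × (-3.4654)) = 10^(-1.38616) = 0.0411.

L₁/L₂ = 0.0411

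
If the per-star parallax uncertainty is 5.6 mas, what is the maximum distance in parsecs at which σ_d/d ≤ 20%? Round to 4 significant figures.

35.71 pc

σ_d/d = σ_p/p, so the condition is σ_p/p ≤ 0.20, i.e. p ≥ σ_p/0.20.
p_min = 5.6/0.20 = 28 mas = 0.028 arcsec.
d_max = 1/p_min = 1/0.028 = 35.714 pc.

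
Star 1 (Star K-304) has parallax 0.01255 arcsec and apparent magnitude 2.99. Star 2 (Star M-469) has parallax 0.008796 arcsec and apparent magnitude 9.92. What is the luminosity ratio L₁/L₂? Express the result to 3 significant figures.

d₁ = 1/p₁ = 1/0.01255″ = 79.681 pc; d₂ = 1/p₂ = 1/0.008796″ = 113.69 pc.
M₁ = m₁ − 5 log₁₀ d₁ + 5 = 2.99 − 9.5068 + 5 = -1.5168.
M₂ = 9.92 − 10.2786 + 5 = 4.6414.
L₁/L₂ = 10^(0.4(M₂ − M₁)) = 10^(0.4 × 6.1582) = 10^2.46328 = 290.59.

L₁/L₂ = 291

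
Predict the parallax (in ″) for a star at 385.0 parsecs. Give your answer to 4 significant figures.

p = 1/d = 1/385 = 0.0025974 arcsec.

0.002597 ″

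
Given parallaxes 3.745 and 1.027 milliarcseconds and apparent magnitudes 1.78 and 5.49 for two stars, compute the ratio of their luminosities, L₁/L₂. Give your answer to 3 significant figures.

L₁/L₂ = 2.29

d₁ = 1/p₁ = 1/0.003745″ = 267.02 pc; d₂ = 1/p₂ = 1/0.001027″ = 973.71 pc.
M₁ = m₁ − 5 log₁₀ d₁ + 5 = 1.78 − 12.1327 + 5 = -5.3527.
M₂ = 5.49 − 14.9421 + 5 = -4.4521.
L₁/L₂ = 10^(0.4(M₂ − M₁)) = 10^(0.4 × 0.9006) = 10^0.36024 = 2.2921.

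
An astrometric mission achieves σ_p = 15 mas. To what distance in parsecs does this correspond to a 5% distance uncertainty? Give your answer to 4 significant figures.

3.333 pc

σ_d/d = σ_p/p, so the condition is σ_p/p ≤ 0.05, i.e. p ≥ σ_p/0.05.
p_min = 15/0.05 = 300 mas = 0.3 arcsec.
d_max = 1/p_min = 1/0.3 = 3.3333 pc.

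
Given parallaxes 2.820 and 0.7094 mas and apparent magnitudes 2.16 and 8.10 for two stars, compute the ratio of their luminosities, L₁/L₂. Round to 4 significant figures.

d₁ = 1/p₁ = 1/0.002820″ = 354.61 pc; d₂ = 1/p₂ = 1/0.0007094″ = 1409.6 pc.
M₁ = m₁ − 5 log₁₀ d₁ + 5 = 2.16 − 12.7488 + 5 = -5.5888.
M₂ = 8.10 − 15.7455 + 5 = -2.6455.
L₁/L₂ = 10^(0.4(M₂ − M₁)) = 10^(0.4 × 2.9433) = 10^1.17732 = 15.042.

L₁/L₂ = 15.04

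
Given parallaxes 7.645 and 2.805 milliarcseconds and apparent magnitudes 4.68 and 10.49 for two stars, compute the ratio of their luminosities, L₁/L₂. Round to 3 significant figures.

d₁ = 1/p₁ = 1/0.007645″ = 130.8 pc; d₂ = 1/p₂ = 1/0.002805″ = 356.51 pc.
M₁ = m₁ − 5 log₁₀ d₁ + 5 = 4.68 − 10.5830 + 5 = -0.9030.
M₂ = 10.49 − 12.7604 + 5 = 2.7296.
L₁/L₂ = 10^(0.4(M₂ − M₁)) = 10^(0.4 × 3.6326) = 10^1.45304 = 28.382.

L₁/L₂ = 28.4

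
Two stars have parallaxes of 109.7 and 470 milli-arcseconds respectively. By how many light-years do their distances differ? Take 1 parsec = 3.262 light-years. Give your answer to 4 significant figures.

22.80 ly

d_A = 1/0.1097″ = 9.1158 pc; d_B = 1/0.4700″ = 2.1277 pc.
|d_B − d_A| = |2.1277 − 9.1158| = 6.9881 pc = 6.9881 × 3.262 ly = 22.795 ly.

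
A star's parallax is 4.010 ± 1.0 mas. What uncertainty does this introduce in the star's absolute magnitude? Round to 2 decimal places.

M = m − 5 log₁₀ d + 5 = m + 5 log₁₀ p + 5, so ∂M/∂p = 5/(p ln 10).
σ_M = (5/ln 10) · (σ_p/p) = 2.1715 × 1.0/4.010 = 2.1715 × 0.24938 = 0.54153.

σ_M = 0.54 mag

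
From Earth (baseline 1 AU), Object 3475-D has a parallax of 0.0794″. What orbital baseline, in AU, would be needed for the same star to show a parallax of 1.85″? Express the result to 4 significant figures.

Parallax scales linearly with baseline: p ∝ B, so B = p_target / p_Earth × 1 AU.
B = 1.85 / 0.0794 = 23.3 AU.

23.30 AU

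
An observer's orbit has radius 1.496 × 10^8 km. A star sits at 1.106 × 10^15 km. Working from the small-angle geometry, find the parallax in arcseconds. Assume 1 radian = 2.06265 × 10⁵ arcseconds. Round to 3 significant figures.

θ ≈ B/d = (1.496 × 10^8) / (1.106 × 10^15) = 1.3526 × 10^-7 rad.
In arcseconds: 1.3526 × 10^-7 × 206265 = 0.027899″.

0.0279 arcsec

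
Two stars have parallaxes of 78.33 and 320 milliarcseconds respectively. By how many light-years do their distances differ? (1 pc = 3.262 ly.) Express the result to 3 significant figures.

d_A = 1/0.07833″ = 12.767 pc; d_B = 1/0.3200″ = 3.125 pc.
|d_B − d_A| = |3.125 − 12.767| = 9.642 pc = 9.642 × 3.262 ly = 31.452 ly.

31.5 ly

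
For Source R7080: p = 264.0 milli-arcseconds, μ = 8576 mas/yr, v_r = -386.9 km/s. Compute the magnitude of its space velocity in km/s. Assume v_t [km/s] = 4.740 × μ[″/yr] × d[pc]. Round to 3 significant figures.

416 km/s

d = 1/p = 1/0.2640″ = 3.7879 pc.
μ = 8576 mas/yr = 8.576 ″/yr.
v_t = 4.740 μ d = 4.740 × 8.576 × 3.7879 = 153.98 km/s.
v = √(v_r² + v_t²) = √((-386.9)² + 153.98²) = √173401 = 416.41 km/s.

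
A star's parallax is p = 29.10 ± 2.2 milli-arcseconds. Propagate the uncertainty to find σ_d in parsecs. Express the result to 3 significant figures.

2.60 pc

d = 1/p, so σ_d = σ_p / p².
σ_d = 0.00220 / (0.02910)² = 0.00220 / 0.00084681 = 2.598 pc.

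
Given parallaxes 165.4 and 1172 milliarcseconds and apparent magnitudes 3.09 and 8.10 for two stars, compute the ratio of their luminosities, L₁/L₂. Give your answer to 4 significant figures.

L₁/L₂ = 5067

d₁ = 1/p₁ = 1/0.1654″ = 6.0459 pc; d₂ = 1/p₂ = 1/1.172″ = 0.85324 pc.
M₁ = m₁ − 5 log₁₀ d₁ + 5 = 3.09 − 3.9073 + 5 = 4.1827.
M₂ = 8.10 − (-0.3446) + 5 = 13.4446.
L₁/L₂ = 10^(0.4(M₂ − M₁)) = 10^(0.4 × 9.2619) = 10^3.70476 = 5067.1.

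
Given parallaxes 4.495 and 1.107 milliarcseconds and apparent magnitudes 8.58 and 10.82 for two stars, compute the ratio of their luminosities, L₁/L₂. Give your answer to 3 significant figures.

L₁/L₂ = 0.477

d₁ = 1/p₁ = 1/0.004495″ = 222.47 pc; d₂ = 1/p₂ = 1/0.001107″ = 903.34 pc.
M₁ = m₁ − 5 log₁₀ d₁ + 5 = 8.58 − 11.7364 + 5 = 1.8436.
M₂ = 10.82 − 14.7793 + 5 = 1.0407.
L₁/L₂ = 10^(0.4(M₂ − M₁)) = 10^(0.4 × (-0.8029)) = 10^(-0.32116) = 0.47735.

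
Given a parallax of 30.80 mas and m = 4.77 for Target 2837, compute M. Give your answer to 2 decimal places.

M = 2.21

d = 1/p = 1/0.03080″ = 32.468 pc.
m − M = 5 log₁₀(32.468) − 5 = 7.5573 − 5 = 2.5573.
M = m − (m − M) = 4.77 − 2.5573 = 2.21.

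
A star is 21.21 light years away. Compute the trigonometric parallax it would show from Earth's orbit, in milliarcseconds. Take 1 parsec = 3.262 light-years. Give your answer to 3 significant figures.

154 mas

d = 21.21 ly ÷ 3.262 = 6.5021 pc.
p = 1/d = 1/6.5021 = 0.1538 arcsec.
= 0.1538 × 1000 = 153.8 mas.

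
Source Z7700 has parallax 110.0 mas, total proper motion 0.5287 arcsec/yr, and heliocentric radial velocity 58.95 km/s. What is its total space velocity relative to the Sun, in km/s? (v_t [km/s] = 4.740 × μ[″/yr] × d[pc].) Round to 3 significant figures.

63.2 km/s

d = 1/p = 1/0.1100″ = 9.0909 pc.
v_t = 4.740 μ d = 4.740 × 0.5287 × 9.0909 = 22.782 km/s.
v = √(v_r² + v_t²) = √(58.95² + 22.782²) = √3994.12 = 63.199 km/s.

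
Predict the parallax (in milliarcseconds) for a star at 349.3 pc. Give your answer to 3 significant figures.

2.86 mas

p = 1/d = 1/349.3 = 0.0028629 arcsec.
= 0.0028629 × 1000 = 2.8629 mas.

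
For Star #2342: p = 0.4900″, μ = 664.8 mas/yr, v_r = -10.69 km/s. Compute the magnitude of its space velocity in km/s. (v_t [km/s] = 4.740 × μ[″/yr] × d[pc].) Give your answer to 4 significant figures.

12.48 km/s

d = 1/p = 1/0.4900″ = 2.0408 pc.
μ = 664.8 mas/yr = 0.6648 ″/yr.
v_t = 4.740 μ d = 4.740 × 0.6648 × 2.0408 = 6.4309 km/s.
v = √(v_r² + v_t²) = √((-10.69)² + 6.4309²) = √155.633 = 12.475 km/s.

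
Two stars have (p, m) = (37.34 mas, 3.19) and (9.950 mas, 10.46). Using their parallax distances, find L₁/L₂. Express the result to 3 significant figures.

d₁ = 1/p₁ = 1/0.03734″ = 26.781 pc; d₂ = 1/p₂ = 1/0.009950″ = 100.5 pc.
M₁ = m₁ − 5 log₁₀ d₁ + 5 = 3.19 − 7.1391 + 5 = 1.0509.
M₂ = 10.46 − 10.0108 + 5 = 5.4492.
L₁/L₂ = 10^(0.4(M₂ − M₁)) = 10^(0.4 × 4.3983) = 10^1.75932 = 57.454.

L₁/L₂ = 57.5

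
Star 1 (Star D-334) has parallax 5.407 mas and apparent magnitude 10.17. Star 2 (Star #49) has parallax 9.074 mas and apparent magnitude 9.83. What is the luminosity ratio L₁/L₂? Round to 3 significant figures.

d₁ = 1/p₁ = 1/0.005407″ = 184.95 pc; d₂ = 1/p₂ = 1/0.009074″ = 110.2 pc.
M₁ = m₁ − 5 log₁₀ d₁ + 5 = 10.17 − 11.3353 + 5 = 3.8347.
M₂ = 9.83 − 10.2109 + 5 = 4.6191.
L₁/L₂ = 10^(0.4(M₂ − M₁)) = 10^(0.4 × 0.7844) = 10^0.31376 = 2.0595.

L₁/L₂ = 2.06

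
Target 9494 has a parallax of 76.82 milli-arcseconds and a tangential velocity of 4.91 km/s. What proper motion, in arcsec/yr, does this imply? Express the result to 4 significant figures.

0.07958 arcsec/yr

d = 1/p = 1/0.07682″ = 13.017 pc.
μ = v_t / (4.74 d) = 4.91 / (4.74 × 13.017) = 4.91 / 61.701 = 0.079577 ″/yr.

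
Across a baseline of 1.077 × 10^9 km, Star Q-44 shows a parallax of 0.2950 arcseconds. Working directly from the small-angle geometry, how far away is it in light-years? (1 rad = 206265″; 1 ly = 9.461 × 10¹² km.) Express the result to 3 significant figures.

θ = 0.2950″ = 0.2950/206265 = 1.4302 × 10^-6 rad.
d = B/θ = (1.077 × 10^9) / (1.4302 × 10^-6) = 7.5304 × 10^14 km = (7.5304 × 10^14) / (9.461 × 10^12) ly = 79.594 ly.

79.6 ly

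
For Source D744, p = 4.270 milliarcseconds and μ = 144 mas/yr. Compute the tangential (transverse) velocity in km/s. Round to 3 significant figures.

160 km/s

d = 1/p = 1/0.004270″ = 234.19 pc.
μ = 144 mas/yr = 0.144 ″/yr.
v_t = 4.74 × μ × d = 4.74 × 0.144 × 234.19 = 159.85 km/s.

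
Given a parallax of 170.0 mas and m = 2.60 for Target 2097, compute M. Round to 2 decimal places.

d = 1/p = 1/0.1700″ = 5.8824 pc.
m − M = 5 log₁₀(5.8824) − 5 = 3.8478 − 5 = -1.1522.
M = m − (m − M) = 2.60 − (-1.1522) = 3.75.

M = 3.75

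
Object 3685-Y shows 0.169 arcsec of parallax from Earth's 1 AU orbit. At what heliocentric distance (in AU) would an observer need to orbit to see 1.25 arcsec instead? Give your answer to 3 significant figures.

7.40 AU

Parallax scales linearly with baseline: p ∝ B, so B = p_target / p_Earth × 1 AU.
B = 1.25 / 0.169 = 7.3964 AU.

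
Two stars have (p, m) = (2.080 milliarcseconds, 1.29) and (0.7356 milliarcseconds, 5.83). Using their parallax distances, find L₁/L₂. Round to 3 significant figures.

d₁ = 1/p₁ = 1/0.002080″ = 480.77 pc; d₂ = 1/p₂ = 1/0.0007356″ = 1359.4 pc.
M₁ = m₁ − 5 log₁₀ d₁ + 5 = 1.29 − 13.4097 + 5 = -7.1197.
M₂ = 5.83 − 15.6667 + 5 = -4.8367.
L₁/L₂ = 10^(0.4(M₂ − M₁)) = 10^(0.4 × 2.2830) = 10^0.91320 = 8.1884.

L₁/L₂ = 8.19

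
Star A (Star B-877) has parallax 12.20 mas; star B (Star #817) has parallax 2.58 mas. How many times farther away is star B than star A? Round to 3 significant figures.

4.73

Since d = 1/p, d_B/d_A = p_A/p_B.
= 12.20 / 2.58 = 4.7287.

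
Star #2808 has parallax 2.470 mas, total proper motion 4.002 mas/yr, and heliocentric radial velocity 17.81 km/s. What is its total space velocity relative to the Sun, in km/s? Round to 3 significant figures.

19.4 km/s

d = 1/p = 1/0.002470″ = 404.86 pc.
μ = 4.002 mas/yr = 0.004002 ″/yr.
v_t = 4.740 μ d = 4.740 × 0.004002 × 404.86 = 7.68 km/s.
v = √(v_r² + v_t²) = √(17.81² + 7.68²) = √376.179 = 19.395 km/s.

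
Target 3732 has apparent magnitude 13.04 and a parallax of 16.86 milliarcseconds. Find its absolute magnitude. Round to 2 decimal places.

M = 9.17

d = 1/p = 1/0.01686″ = 59.312 pc.
m − M = 5 log₁₀(59.312) − 5 = 8.8657 − 5 = 3.8657.
M = m − (m − M) = 13.04 − 3.8657 = 9.17.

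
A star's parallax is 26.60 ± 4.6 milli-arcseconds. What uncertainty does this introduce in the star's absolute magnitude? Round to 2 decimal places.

σ_M = 0.38 mag

M = m − 5 log₁₀ d + 5 = m + 5 log₁₀ p + 5, so ∂M/∂p = 5/(p ln 10).
σ_M = (5/ln 10) · (σ_p/p) = 2.1715 × 4.6/26.60 = 2.1715 × 0.17293 = 0.37552.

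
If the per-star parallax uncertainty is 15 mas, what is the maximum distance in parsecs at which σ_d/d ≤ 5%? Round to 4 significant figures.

3.333 pc

σ_d/d = σ_p/p, so the condition is σ_p/p ≤ 0.05, i.e. p ≥ σ_p/0.05.
p_min = 15/0.05 = 300 mas = 0.3 arcsec.
d_max = 1/p_min = 1/0.3 = 3.3333 pc.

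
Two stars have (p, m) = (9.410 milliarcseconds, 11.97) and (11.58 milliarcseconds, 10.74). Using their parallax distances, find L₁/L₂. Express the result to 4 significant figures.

L₁/L₂ = 0.4878

d₁ = 1/p₁ = 1/0.009410″ = 106.27 pc; d₂ = 1/p₂ = 1/0.01158″ = 86.356 pc.
M₁ = m₁ − 5 log₁₀ d₁ + 5 = 11.97 − 10.1321 + 5 = 6.8379.
M₂ = 10.74 − 9.6815 + 5 = 6.0585.
L₁/L₂ = 10^(0.4(M₂ − M₁)) = 10^(0.4 × (-0.7794)) = 10^(-0.31176) = 0.4878.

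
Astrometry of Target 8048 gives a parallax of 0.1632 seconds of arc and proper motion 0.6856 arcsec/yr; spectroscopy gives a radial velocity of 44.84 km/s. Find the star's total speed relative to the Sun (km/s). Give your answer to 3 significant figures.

49.1 km/s

d = 1/p = 1/0.1632″ = 6.1275 pc.
v_t = 4.740 μ d = 4.740 × 0.6856 × 6.1275 = 19.913 km/s.
v = √(v_r² + v_t²) = √(44.84² + 19.913²) = √2407.15 = 49.063 km/s.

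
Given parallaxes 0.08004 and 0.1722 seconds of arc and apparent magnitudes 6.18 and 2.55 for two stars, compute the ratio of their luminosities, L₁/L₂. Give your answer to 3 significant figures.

L₁/L₂ = 0.163

d₁ = 1/p₁ = 1/0.08004″ = 12.494 pc; d₂ = 1/p₂ = 1/0.1722″ = 5.8072 pc.
M₁ = m₁ − 5 log₁₀ d₁ + 5 = 6.18 − 5.4835 + 5 = 5.6965.
M₂ = 2.55 − 3.8198 + 5 = 3.7302.
L₁/L₂ = 10^(0.4(M₂ − M₁)) = 10^(0.4 × (-1.9663)) = 10^(-0.78652) = 0.16349.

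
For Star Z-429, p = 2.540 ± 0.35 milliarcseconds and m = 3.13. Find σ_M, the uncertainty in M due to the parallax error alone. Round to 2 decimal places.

σ_M = 0.30 mag

M = m − 5 log₁₀ d + 5 = m + 5 log₁₀ p + 5, so ∂M/∂p = 5/(p ln 10).
σ_M = (5/ln 10) · (σ_p/p) = 2.1715 × 0.35/2.540 = 2.1715 × 0.1378 = 0.29923.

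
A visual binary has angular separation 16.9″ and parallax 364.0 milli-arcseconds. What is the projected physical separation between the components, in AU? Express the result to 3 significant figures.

46.4 AU

d = 1/p = 1/0.3640″ = 2.7473 pc.
At distance d (pc), an angle of θ arcsec spans θ·d AU: s = 16.9 × 2.7473 = 46.429 AU.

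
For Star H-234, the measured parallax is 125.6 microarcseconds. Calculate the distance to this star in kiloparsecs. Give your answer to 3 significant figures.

7.96 kpc

p = 125.6 microarcseconds = 0.0001256 arcsec.
d = 1/p = 1/0.0001256 = 7961.8 pc.
= 7.9618 kpc.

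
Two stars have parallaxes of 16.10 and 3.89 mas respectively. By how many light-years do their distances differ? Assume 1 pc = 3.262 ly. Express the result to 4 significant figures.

d_A = 1/0.01610″ = 62.112 pc; d_B = 1/0.003890″ = 257.07 pc.
|d_B − d_A| = |257.07 − 62.112| = 194.96 pc = 194.96 × 3.262 ly = 635.96 ly.

636.0 ly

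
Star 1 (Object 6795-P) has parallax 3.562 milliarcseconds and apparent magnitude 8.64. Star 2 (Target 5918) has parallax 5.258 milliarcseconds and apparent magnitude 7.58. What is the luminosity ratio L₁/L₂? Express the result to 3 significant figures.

d₁ = 1/p₁ = 1/0.003562″ = 280.74 pc; d₂ = 1/p₂ = 1/0.005258″ = 190.19 pc.
M₁ = m₁ − 5 log₁₀ d₁ + 5 = 8.64 − 12.2415 + 5 = 1.3985.
M₂ = 7.58 − 11.3959 + 5 = 1.1841.
L₁/L₂ = 10^(0.4(M₂ − M₁)) = 10^(0.4 × (-0.2144)) = 10^(-0.08576) = 0.82081.

L₁/L₂ = 0.821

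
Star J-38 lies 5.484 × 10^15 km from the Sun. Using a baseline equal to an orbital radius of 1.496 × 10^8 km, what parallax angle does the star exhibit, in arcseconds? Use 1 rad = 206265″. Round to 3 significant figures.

0.00563 arcsec

θ ≈ B/d = (1.496 × 10^8) / (5.484 × 10^15) = 2.7279 × 10^-8 rad.
In arcseconds: 2.7279 × 10^-8 × 206265 = 0.0056267″.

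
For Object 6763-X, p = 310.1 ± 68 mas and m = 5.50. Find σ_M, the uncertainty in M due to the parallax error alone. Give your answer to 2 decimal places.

M = m − 5 log₁₀ d + 5 = m + 5 log₁₀ p + 5, so ∂M/∂p = 5/(p ln 10).
σ_M = (5/ln 10) · (σ_p/p) = 2.1715 × 68/310.1 = 2.1715 × 0.21928 = 0.47617.

σ_M = 0.48 mag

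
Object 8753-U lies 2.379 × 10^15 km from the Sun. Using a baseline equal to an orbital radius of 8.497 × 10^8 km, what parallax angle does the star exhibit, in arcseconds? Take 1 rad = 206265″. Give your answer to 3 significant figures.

θ ≈ B/d = (8.497 × 10^8) / (2.379 × 10^15) = 3.5717 × 10^-7 rad.
In arcseconds: 3.5717 × 10^-7 × 206265 = 0.073672″.

0.0737 arcsec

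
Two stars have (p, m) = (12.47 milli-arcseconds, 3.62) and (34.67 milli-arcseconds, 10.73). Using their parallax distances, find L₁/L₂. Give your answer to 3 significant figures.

L₁/L₂ = 5400

d₁ = 1/p₁ = 1/0.01247″ = 80.192 pc; d₂ = 1/p₂ = 1/0.03467″ = 28.843 pc.
M₁ = m₁ − 5 log₁₀ d₁ + 5 = 3.62 − 9.5207 + 5 = -0.9007.
M₂ = 10.73 − 7.3002 + 5 = 8.4298.
L₁/L₂ = 10^(0.4(M₂ − M₁)) = 10^(0.4 × 9.3305) = 10^3.73220 = 5397.6.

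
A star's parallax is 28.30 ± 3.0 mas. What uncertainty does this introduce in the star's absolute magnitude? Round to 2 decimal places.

σ_M = 0.23 mag

M = m − 5 log₁₀ d + 5 = m + 5 log₁₀ p + 5, so ∂M/∂p = 5/(p ln 10).
σ_M = (5/ln 10) · (σ_p/p) = 2.1715 × 3.0/28.30 = 2.1715 × 0.10601 = 0.2302.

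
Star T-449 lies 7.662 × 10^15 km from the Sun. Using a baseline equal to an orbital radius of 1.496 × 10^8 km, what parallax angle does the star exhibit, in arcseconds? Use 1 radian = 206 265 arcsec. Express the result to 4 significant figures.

0.004027 arcsec

θ ≈ B/d = (1.496 × 10^8) / (7.662 × 10^15) = 1.9525 × 10^-8 rad.
In arcseconds: 1.9525 × 10^-8 × 206265 = 0.0040273″.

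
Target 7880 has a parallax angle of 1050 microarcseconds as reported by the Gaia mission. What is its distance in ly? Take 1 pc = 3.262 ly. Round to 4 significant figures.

3107 ly

p = 1050 microarcseconds = 0.001050 arcsec.
d = 1/p = 1/0.001050 = 952.38 pc.
In light-years: 952.38 × 3.262 = 3106.7 ly.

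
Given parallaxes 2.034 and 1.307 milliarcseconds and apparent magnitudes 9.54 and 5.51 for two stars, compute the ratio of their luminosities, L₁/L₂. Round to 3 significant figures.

L₁/L₂ = 0.0101

d₁ = 1/p₁ = 1/0.002034″ = 491.64 pc; d₂ = 1/p₂ = 1/0.001307″ = 765.11 pc.
M₁ = m₁ − 5 log₁₀ d₁ + 5 = 9.54 − 13.4582 + 5 = 1.0818.
M₂ = 5.51 − 14.4186 + 5 = -3.9086.
L₁/L₂ = 10^(0.4(M₂ − M₁)) = 10^(0.4 × (-4.9904)) = 10^(-1.99616) = 0.010089.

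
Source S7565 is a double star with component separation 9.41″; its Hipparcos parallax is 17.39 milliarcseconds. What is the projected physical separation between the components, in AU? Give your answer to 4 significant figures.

d = 1/p = 1/0.01739″ = 57.504 pc.
At distance d (pc), an angle of θ arcsec spans θ·d AU: s = 9.41 × 57.504 = 541.11 AU.

541.1 AU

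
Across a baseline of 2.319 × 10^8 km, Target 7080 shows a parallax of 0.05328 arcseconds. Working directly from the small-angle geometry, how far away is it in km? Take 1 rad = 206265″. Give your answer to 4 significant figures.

θ = 0.05328″ = 0.05328/206265 = 2.5831 × 10^-7 rad.
d = B/θ = (2.319 × 10^8) / (2.5831 × 10^-7) = 8.9776 × 10^14 km.

8.978 × 10^14 km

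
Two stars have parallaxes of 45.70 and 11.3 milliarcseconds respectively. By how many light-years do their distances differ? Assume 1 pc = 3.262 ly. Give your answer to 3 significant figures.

217 ly

d_A = 1/0.04570″ = 21.882 pc; d_B = 1/0.01130″ = 88.496 pc.
|d_B − d_A| = |88.496 − 21.882| = 66.614 pc = 66.614 × 3.262 ly = 217.29 ly.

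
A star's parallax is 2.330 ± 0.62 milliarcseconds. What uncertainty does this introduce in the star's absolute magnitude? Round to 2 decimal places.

σ_M = 0.58 mag

M = m − 5 log₁₀ d + 5 = m + 5 log₁₀ p + 5, so ∂M/∂p = 5/(p ln 10).
σ_M = (5/ln 10) · (σ_p/p) = 2.1715 × 0.62/2.330 = 2.1715 × 0.26609 = 0.57781.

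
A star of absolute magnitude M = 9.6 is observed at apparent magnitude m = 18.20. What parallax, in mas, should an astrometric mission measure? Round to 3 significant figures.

1.91 mas

m − M = 18.20 − 9.6 = 8.60.
d = 10^((m−M)/5 + 1) = 10^2.720 = 524.81 pc.
p = 1/d = 1/524.81 = 0.0019055 arcsec = 1.9055 mas.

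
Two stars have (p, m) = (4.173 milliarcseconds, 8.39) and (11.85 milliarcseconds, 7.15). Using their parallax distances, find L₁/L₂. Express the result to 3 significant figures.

L₁/L₂ = 2.57

d₁ = 1/p₁ = 1/0.004173″ = 239.64 pc; d₂ = 1/p₂ = 1/0.01185″ = 84.388 pc.
M₁ = m₁ − 5 log₁₀ d₁ + 5 = 8.39 − 11.8978 + 5 = 1.4922.
M₂ = 7.15 − 9.6314 + 5 = 2.5186.
L₁/L₂ = 10^(0.4(M₂ − M₁)) = 10^(0.4 × 1.0264) = 10^0.41056 = 2.5737.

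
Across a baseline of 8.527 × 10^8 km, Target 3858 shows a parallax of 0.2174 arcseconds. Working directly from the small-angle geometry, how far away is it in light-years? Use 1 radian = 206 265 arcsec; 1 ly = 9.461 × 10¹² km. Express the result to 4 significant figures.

85.51 ly

θ = 0.2174″ = 0.2174/206265 = 1.0540 × 10^-6 rad.
d = B/θ = (8.527 × 10^8) / (1.0540 × 10^-6) = 8.0901 × 10^14 km = (8.0901 × 10^14) / (9.461 × 10^12) ly = 85.51 ly.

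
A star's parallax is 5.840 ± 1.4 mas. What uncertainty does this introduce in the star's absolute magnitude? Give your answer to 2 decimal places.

σ_M = 0.52 mag

M = m − 5 log₁₀ d + 5 = m + 5 log₁₀ p + 5, so ∂M/∂p = 5/(p ln 10).
σ_M = (5/ln 10) · (σ_p/p) = 2.1715 × 1.4/5.840 = 2.1715 × 0.23973 = 0.52057.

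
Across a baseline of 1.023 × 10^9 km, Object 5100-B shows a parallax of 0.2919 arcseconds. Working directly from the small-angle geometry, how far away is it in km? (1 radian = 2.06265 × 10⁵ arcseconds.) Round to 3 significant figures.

7.23 × 10^14 km

θ = 0.2919″ = 0.2919/206265 = 1.4152 × 10^-6 rad.
d = B/θ = (1.023 × 10^9) / (1.4152 × 10^-6) = 7.2287 × 10^14 km.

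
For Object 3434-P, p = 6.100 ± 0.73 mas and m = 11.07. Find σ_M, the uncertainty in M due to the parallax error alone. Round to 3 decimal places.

M = m − 5 log₁₀ d + 5 = m + 5 log₁₀ p + 5, so ∂M/∂p = 5/(p ln 10).
σ_M = (5/ln 10) · (σ_p/p) = 2.1715 × 0.73/6.100 = 2.1715 × 0.11967 = 0.25986.

σ_M = 0.260 mag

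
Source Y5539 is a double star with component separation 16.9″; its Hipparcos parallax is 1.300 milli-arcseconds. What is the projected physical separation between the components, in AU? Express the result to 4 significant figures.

d = 1/p = 1/0.001300″ = 769.23 pc.
At distance d (pc), an angle of θ arcsec spans θ·d AU: s = 16.9 × 769.23 = 13000 AU.

13000 AU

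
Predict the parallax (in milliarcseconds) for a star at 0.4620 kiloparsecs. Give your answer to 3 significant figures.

2.16 mas

d = 0.4620 kpc = 462 pc.
p = 1/d = 1/462 = 0.0021645 arcsec.
= 0.0021645 × 1000 = 2.1645 mas.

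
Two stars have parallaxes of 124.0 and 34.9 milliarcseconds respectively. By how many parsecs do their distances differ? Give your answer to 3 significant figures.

d_A = 1/0.1240″ = 8.0645 pc; d_B = 1/0.03490″ = 28.653 pc.
|d_B − d_A| = |28.653 − 8.0645| = 20.589 pc.

20.6 pc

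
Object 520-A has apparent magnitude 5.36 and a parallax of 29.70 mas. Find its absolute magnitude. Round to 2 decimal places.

M = 2.72

d = 1/p = 1/0.02970″ = 33.67 pc.
m − M = 5 log₁₀(33.67) − 5 = 7.6362 − 5 = 2.6362.
M = m − (m − M) = 5.36 − 2.6362 = 2.72.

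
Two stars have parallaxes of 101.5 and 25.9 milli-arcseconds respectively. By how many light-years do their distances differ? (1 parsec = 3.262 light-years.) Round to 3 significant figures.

d_A = 1/0.1015″ = 9.8522 pc; d_B = 1/0.02590″ = 38.61 pc.
|d_B − d_A| = |38.61 − 9.8522| = 28.758 pc = 28.758 × 3.262 ly = 93.809 ly.

93.8 ly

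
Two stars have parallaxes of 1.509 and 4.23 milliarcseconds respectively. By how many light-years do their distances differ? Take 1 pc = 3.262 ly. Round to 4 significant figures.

d_A = 1/0.001509″ = 662.69 pc; d_B = 1/0.004230″ = 236.41 pc.
|d_B − d_A| = |236.41 − 662.69| = 426.28 pc = 426.28 × 3.262 ly = 1390.5 ly.

1391 ly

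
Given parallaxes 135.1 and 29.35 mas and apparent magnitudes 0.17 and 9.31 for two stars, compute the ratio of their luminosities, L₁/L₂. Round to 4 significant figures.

L₁/L₂ = 213.7

d₁ = 1/p₁ = 1/0.1351″ = 7.4019 pc; d₂ = 1/p₂ = 1/0.02935″ = 34.072 pc.
M₁ = m₁ − 5 log₁₀ d₁ + 5 = 0.17 − 4.3467 + 5 = 0.8233.
M₂ = 9.31 − 7.6620 + 5 = 6.6480.
L₁/L₂ = 10^(0.4(M₂ − M₁)) = 10^(0.4 × 5.8247) = 10^2.32988 = 213.74.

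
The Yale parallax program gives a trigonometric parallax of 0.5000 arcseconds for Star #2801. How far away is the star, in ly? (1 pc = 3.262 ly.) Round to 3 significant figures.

d = 1/p = 1/0.5000 = 2 pc.
In light-years: 2 × 3.262 = 6.524 ly.

6.52 ly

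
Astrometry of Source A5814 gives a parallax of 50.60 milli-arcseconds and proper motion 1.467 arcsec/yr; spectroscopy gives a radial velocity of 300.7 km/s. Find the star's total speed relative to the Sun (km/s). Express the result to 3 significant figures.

d = 1/p = 1/0.05060″ = 19.763 pc.
v_t = 4.740 μ d = 4.740 × 1.467 × 19.763 = 137.42 km/s.
v = √(v_r² + v_t²) = √(300.7² + 137.42²) = √109305 = 330.61 km/s.

331 km/s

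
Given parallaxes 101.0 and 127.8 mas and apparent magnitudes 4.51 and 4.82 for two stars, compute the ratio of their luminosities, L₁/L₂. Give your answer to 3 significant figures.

L₁/L₂ = 2.13

d₁ = 1/p₁ = 1/0.1010″ = 9.901 pc; d₂ = 1/p₂ = 1/0.1278″ = 7.8247 pc.
M₁ = m₁ − 5 log₁₀ d₁ + 5 = 4.51 − 4.9784 + 5 = 4.5316.
M₂ = 4.82 − 4.4673 + 5 = 5.3527.
L₁/L₂ = 10^(0.4(M₂ − M₁)) = 10^(0.4 × 0.8211) = 10^0.32844 = 2.1303.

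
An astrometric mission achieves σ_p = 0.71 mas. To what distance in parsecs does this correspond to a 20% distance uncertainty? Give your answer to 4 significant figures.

281.7 pc

σ_d/d = σ_p/p, so the condition is σ_p/p ≤ 0.20, i.e. p ≥ σ_p/0.20.
p_min = 0.71/0.20 = 3.55 mas = 0.00355 arcsec.
d_max = 1/p_min = 1/0.00355 = 281.69 pc.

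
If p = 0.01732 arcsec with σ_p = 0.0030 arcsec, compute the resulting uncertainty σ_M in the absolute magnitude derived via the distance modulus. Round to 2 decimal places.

σ_M = 0.38 mag

M = m − 5 log₁₀ d + 5 = m + 5 log₁₀ p + 5, so ∂M/∂p = 5/(p ln 10).
σ_M = (5/ln 10) · (σ_p/p) = 2.1715 × 0.0030/0.01732 = 2.1715 × 0.17321 = 0.37613.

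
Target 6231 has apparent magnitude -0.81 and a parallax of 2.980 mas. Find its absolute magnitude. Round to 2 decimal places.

M = -8.44

d = 1/p = 1/0.002980″ = 335.57 pc.
m − M = 5 log₁₀(335.57) − 5 = 12.6289 − 5 = 7.6289.
M = m − (m − M) = -0.81 − 7.6289 = -8.44.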